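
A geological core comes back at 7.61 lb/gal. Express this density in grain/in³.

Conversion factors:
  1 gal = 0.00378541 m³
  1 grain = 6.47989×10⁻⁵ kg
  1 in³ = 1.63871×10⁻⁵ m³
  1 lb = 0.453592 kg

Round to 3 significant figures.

231 grain/in³

7.61 lb/gal × 0.453592 kg/lb ÷ 0.00378541 m³/gal = 911.879 kg/m³
911.879 kg/m³ ÷ 6.47989×10⁻⁵ kg/grain × 1.63871×10⁻⁵ m³/in³ = 230.607 grain/in³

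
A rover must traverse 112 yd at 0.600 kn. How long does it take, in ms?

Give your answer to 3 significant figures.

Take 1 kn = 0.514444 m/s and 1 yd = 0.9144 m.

112 yd × 0.9144 → 102.413 m
0.600 kn × 0.514444 → 0.308666 m/s
t = d / v = 102.413 m / 0.308666 m/s = 331.792 s
331.792 s ÷ (0.001 s/ms) = 331792 ms

3.32×10⁵ ms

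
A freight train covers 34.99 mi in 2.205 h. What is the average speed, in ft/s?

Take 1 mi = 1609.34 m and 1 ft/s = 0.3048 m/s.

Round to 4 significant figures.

34.99 mi × 1609.34 = 56310.8 m
2.205 h × 3600 = 7938 s
v = d / t = 56310.8 m / 7938 s = 7.09383 m/s
7.09383 m/s ÷ (0.3048 m/s/ft/s) = 23.2737 ft/s

23.27 ft/s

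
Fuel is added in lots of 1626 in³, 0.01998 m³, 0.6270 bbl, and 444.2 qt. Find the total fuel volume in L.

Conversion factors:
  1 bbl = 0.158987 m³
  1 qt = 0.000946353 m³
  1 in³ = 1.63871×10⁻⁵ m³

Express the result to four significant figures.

1626 in³ × 1.63871×10⁻⁵ → 0.0266454 m³
0.01998 m³ (already m³)
0.6270 bbl × 0.158987 → 0.0996848 m³
444.2 qt × 0.000946353 → 0.42037 m³
Sum: 0.0266454 + 0.01998 + 0.0996848 + 0.42037 = 0.56668 m³
In L: 0.56668 / 0.001 = 566.68 L

566.7 L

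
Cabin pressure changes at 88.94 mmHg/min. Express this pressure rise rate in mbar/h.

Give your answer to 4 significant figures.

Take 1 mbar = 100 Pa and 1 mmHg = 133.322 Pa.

7115 mbar/h

88.94 mmHg/min × 133.322 Pa/mmHg ÷ 60 s/min = 197.628 Pa/s
197.628 Pa/s ÷ 100 Pa/mbar × 3600 s/h = 7114.61 mbar/h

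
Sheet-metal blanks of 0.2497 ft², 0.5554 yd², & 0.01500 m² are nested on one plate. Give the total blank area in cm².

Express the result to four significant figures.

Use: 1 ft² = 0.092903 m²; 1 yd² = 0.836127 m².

0.2497 ft² × 0.092903 = 0.0231979 m²
0.5554 yd² × 0.836127 = 0.464385 m²
0.01500 m² (already m²)
Sum: 0.0231979 + 0.464385 + 0.015 = 0.502583 m²
In cm²: 0.502583 / 0.0001 = 5025.83 cm²

5026 cm²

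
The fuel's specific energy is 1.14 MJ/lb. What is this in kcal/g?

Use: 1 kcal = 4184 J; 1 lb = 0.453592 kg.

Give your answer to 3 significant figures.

0.601 kcal/g

1.14 MJ/lb × 1000000 J/MJ ÷ 0.453592 kg/lb = 2.51327×10⁶ J/kg
2.51327×10⁶ J/kg ÷ 4184 J/kcal × 0.001 kg/g = 0.600686 kcal/g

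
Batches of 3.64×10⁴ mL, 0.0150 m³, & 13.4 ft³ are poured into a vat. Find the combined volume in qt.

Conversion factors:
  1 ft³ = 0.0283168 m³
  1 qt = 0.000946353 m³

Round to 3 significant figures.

455 qt

3.64×10⁴ mL × 10⁻⁶ → 0.0364 m³
0.0150 m³ (already m³)
13.4 ft³ × 0.0283168 → 0.379445 m³
Sum: 0.0364 + 0.015 + 0.379445 = 0.430845 m³
In qt: 0.430845 / 0.000946353 = 455.269 qt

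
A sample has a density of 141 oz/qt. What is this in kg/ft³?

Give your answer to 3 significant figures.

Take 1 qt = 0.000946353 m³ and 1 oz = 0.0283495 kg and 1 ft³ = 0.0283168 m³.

120 kg/ft³

141 oz/qt × 0.0283495 kg/oz ÷ 0.000946353 m³/qt = 4223.88 kg/m³
4223.88 kg/m³ × 0.0283168 m³/ft³ = 119.607 kg/ft³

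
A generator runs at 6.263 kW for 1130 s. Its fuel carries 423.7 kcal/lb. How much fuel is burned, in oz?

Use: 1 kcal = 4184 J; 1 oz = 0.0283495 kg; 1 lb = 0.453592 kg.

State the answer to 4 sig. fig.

63.87 oz

6.263 kW → 6263 W
E = P × t = 6263 × 1130 = 7.07719×10⁶ J
423.7 kcal/lb → 3.90827×10⁶ J/kg
m = E / e_s = 7.07719×10⁶ / 3.90827×10⁶ = 1.81082 kg
In oz: 1.81082 / 0.0283495 = 63.8748 oz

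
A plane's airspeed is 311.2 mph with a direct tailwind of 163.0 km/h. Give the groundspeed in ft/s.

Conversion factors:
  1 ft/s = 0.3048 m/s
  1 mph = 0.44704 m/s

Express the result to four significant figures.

311.2 mph × 0.44704 = 139.119 m/s
163.0 km/h × (1/3.6) = 45.2778 m/s
Combined: 139.119 + 45.2778 = 184.397 m/s
In ft/s: 184.397 / 0.3048 = 604.977 ft/s

605.0 ft/s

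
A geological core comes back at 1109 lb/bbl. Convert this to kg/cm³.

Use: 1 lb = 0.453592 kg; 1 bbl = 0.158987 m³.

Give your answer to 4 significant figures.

1109 lb/bbl × 0.453592 kg/lb ÷ 0.158987 m³/bbl = 3163.99 kg/m³
3163.99 kg/m³ × 10⁻⁶ m³/cm³ = 0.00316399 kg/cm³

0.003164 kg/cm³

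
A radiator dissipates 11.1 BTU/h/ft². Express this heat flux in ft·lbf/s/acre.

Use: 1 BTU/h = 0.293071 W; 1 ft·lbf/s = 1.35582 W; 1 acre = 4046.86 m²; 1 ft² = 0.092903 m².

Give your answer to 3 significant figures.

1.05×10⁵ ft·lbf/s/acre

11.1 BTU/h/ft² × 0.293071 W/BTU/h ÷ 0.092903 m²/ft² = 35.016 W/m²
35.016 W/m² ÷ 1.35582 W/ft·lbf/s × 4046.86 m²/acre = 104516 ft·lbf/s/acre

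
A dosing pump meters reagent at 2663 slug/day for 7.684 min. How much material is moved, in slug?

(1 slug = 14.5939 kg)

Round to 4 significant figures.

2663 slug/day → 0.44981 kg/s
7.684 min → 461.04 s
m = ṁ × t = 0.44981 × 461.04 = 207.38 kg
In slug: 207.38 / 14.5939 = 14.21 slug

14.21 slug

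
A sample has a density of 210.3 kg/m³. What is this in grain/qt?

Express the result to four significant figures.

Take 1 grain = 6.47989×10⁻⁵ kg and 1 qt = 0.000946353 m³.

210.3 kg/m³ is already 210.3 kg/m³
210.3 kg/m³ ÷ 6.47989×10⁻⁵ kg/grain × 0.000946353 m³/qt = 3071.32 grain/qt

3071 grain/qt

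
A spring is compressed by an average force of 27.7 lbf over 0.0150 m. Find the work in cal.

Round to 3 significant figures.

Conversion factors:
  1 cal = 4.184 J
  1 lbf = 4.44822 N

27.7 lbf × 4.44822 → 123.216 N
W = F × d = 123.216 N × 0.015 m = 1.84824 J
1.84824 J ÷ (4.184 J/cal) = 0.44174 cal

0.442 cal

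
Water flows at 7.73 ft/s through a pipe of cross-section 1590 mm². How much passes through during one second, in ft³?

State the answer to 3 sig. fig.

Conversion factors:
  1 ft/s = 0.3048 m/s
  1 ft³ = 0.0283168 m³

0.132 ft³

7.73 ft/s × 0.3048 → 2.3561 m/s
1590 mm² × 10⁻⁶ → 0.00159 m²
V = v × A × t = 2.3561 m/s × 0.00159 m² × 1 s = 0.0037462 m³
0.0037462 m³ ÷ (0.0283168 m³/ft³) = 0.132296 ft³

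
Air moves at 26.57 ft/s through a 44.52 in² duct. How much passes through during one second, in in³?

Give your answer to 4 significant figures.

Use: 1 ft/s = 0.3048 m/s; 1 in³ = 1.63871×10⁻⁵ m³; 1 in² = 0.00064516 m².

26.57 ft/s × 0.3048 = 8.09854 m/s
44.52 in² × 0.00064516 = 0.0287225 m²
V = v × A × t = 8.09854 m/s × 0.0287225 m² × 1 s = 0.23261 m³
0.23261 m³ ÷ (1.63871×10⁻⁵ m³/in³) = 14194.7 in³

1.419×10⁴ in³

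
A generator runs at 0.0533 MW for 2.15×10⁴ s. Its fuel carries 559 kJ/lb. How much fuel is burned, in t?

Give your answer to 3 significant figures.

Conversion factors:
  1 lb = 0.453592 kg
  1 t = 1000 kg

0.0533 MW → 53300 W
E = P × t = 53300 × 21500 = 1.14595×10⁹ J
559 kJ/lb → 1.23239×10⁶ J/kg
m = E / e_s = 1.14595×10⁹ / 1.23239×10⁶ = 929.86 kg
In t: 929.86 / 1000 = 0.92986 t

0.930 t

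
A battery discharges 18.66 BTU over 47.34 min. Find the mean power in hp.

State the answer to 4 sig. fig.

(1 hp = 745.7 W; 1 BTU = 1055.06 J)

18.66 BTU × 1055.06 = 19687.4 J
47.34 min × 60 = 2840.4 s
P = E / t = 19687.4 J / 2840.4 s = 6.93121 W
6.93121 W ÷ (745.7 W/hp) = 0.0092949 hp

0.009295 hp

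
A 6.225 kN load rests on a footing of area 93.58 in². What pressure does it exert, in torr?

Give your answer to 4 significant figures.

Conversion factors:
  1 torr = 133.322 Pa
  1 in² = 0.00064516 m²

6.225 kN × 1000 → 6225 N
93.58 in² × 0.00064516 → 0.0603741 m²
P = F / A = 6225 N / 0.0603741 m² = 103107 Pa
103107 Pa ÷ (133.322 Pa/torr) = 773.368 torr

773.4 torr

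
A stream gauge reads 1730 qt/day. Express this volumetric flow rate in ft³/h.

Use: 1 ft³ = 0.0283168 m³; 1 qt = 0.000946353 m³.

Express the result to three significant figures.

2.41 ft³/h

1730 qt/day × 0.000946353 m³/qt ÷ 86400 s/day = 1.8949×10⁻⁵ m³/s
1.8949×10⁻⁵ m³/s ÷ 0.0283168 m³/ft³ × 3600 s/h = 2.40904 ft³/h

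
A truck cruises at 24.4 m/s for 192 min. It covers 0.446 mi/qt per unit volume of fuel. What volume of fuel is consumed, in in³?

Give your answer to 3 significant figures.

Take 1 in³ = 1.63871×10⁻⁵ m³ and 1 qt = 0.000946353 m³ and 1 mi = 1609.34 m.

2.26×10⁴ in³

192 min → 11520 s
d = v × t = 24.4 × 11520 = 281088 m
0.446 mi/qt → 758454 m/m³
V = d / (distance per unit fuel) = 281088 / 758454 = 0.370607 m³
In in³: 0.370607 / 1.63871×10⁻⁵ = 22615.8 in³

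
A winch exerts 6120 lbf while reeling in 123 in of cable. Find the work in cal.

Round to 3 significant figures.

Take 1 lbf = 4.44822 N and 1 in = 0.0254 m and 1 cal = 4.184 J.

6120 lbf × 4.44822 → 27223.1 N
123 in × 0.0254 → 3.1242 m
W = F × d = 27223.1 N × 3.1242 m = 85050.4 J
85050.4 J ÷ (4.184 J/cal) = 20327.5 cal

2.03×10⁴ cal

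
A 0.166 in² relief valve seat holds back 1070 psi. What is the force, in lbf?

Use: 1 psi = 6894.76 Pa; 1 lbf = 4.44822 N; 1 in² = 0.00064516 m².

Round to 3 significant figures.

178 lbf

1070 psi × 6894.76 → 7.37739×10⁶ Pa
0.166 in² × 0.00064516 → 1.07097×10⁻⁴ m²
F = P × A = 7.37739×10⁶ Pa × 1.07097×10⁻⁴ m² = 790.096 N
790.096 N ÷ (4.44822 N/lbf) = 177.621 lbf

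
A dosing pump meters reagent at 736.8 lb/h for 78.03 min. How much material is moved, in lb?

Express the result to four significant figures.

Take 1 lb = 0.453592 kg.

958.2 lb

736.8 lb/h → 0.0928352 kg/s
78.03 min → 4681.8 s
m = ṁ × t = 0.0928352 × 4681.8 = 434.636 kg
In lb: 434.636 / 0.453592 = 958.209 lb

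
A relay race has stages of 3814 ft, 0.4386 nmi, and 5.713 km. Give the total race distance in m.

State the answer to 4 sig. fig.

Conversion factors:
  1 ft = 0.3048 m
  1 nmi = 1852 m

3814 ft × 0.3048 = 1162.51 m
0.4386 nmi × 1852 = 812.287 m
5.713 km × 1000 = 5713 m
Total: 1162.51 + 812.287 + 5713 = 7687.8 m

7688 m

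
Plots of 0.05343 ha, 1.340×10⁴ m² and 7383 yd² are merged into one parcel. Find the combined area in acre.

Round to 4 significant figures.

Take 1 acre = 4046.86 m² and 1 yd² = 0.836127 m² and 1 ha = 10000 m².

4.969 acre

0.05343 ha × 10000 → 534.3 m²
1.340×10⁴ m² (already m²)
7383 yd² × 0.836127 → 6173.13 m²
Combined: 534.3 + 13400 + 6173.13 = 20107.4 m²
In acre: 20107.4 / 4046.86 = 4.96864 acre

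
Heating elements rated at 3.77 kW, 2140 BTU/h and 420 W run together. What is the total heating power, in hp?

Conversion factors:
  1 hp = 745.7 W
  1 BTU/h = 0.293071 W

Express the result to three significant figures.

6.46 hp

3.77 kW × 1000 → 3770 W
2140 BTU/h × 0.293071 → 627.172 W
420 W (already W)
Total: 3770 + 627.172 + 420 = 4817.17 W
In hp: 4817.17 / 745.7 = 6.45993 hp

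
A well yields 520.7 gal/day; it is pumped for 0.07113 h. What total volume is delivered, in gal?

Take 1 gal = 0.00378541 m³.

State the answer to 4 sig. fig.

1.543 gal

520.7 gal/day → 2.28132×10⁻⁵ m³/s
0.07113 h → 256.068 s
V = Q × t = 2.28132×10⁻⁵ × 256.068 = 0.00584173 m³
In gal: 0.00584173 / 0.00378541 = 1.54322 gal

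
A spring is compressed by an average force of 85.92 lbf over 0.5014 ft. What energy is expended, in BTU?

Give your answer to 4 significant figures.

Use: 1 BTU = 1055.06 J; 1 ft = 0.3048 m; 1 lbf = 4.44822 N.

0.05536 BTU

85.92 lbf × 4.44822 = 382.191 N
0.5014 ft × 0.3048 = 0.152827 m
W = F × d = 382.191 N × 0.152827 m = 58.4091 J
58.4091 J ÷ (1055.06 J/BTU) = 0.0553609 BTU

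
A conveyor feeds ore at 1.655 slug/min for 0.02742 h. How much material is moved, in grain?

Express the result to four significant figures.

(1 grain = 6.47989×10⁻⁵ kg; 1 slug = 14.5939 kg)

6.132×10⁵ grain

1.655 slug/min → 0.402548 kg/s
0.02742 h → 98.712 s
m = ṁ × t = 0.402548 × 98.712 = 39.7363 kg
In grain: 39.7363 / 6.47989×10⁻⁵ = 613225 grain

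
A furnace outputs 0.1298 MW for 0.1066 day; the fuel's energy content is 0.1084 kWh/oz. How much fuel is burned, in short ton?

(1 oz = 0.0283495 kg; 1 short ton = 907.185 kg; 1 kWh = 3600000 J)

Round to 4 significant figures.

0.1298 MW → 129800 W
0.1066 day → 9210.24 s
E = P × t = 129800 × 9210.24 = 1.19549×10⁹ J
0.1084 kWh/oz → 1.37653×10⁷ J/kg
m = E / e_s = 1.19549×10⁹ / 1.37653×10⁷ = 86.8481 kg
In short ton: 86.8481 / 907.185 = 0.0957336 short ton

0.09573 short ton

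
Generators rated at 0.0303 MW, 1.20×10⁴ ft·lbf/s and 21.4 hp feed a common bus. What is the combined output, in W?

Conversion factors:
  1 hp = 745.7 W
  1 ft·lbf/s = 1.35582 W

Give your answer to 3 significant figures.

0.0303 MW × 1000000 = 30300 W
1.20×10⁴ ft·lbf/s × 1.35582 = 16269.8 W
21.4 hp × 745.7 = 15958 W
Combined: 30300 + 16269.8 + 15958 = 62527.8 W

6.25×10⁴ W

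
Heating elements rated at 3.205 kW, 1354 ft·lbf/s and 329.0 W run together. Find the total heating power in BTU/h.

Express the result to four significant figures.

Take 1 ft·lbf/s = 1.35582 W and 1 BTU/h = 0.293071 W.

3.205 kW × 1000 → 3205 W
1354 ft·lbf/s × 1.35582 → 1835.78 W
329.0 W (already W)
Combined: 3205 + 1835.78 + 329 = 5369.78 W
In BTU/h: 5369.78 / 0.293071 = 18322.5 BTU/h

1.832×10⁴ BTU/h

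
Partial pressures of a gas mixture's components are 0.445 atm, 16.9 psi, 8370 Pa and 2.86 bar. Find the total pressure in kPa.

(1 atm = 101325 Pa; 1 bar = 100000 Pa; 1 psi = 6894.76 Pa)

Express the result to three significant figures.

456 kPa

0.445 atm × 101325 = 45089.6 Pa
16.9 psi × 6894.76 = 116521 Pa
8370 Pa (already Pa)
2.86 bar × 100000 = 286000 Pa
Sum: 45089.6 + 116521 + 8370 + 286000 = 455981 Pa
In kPa: 455981 / 1000 = 455.981 kPa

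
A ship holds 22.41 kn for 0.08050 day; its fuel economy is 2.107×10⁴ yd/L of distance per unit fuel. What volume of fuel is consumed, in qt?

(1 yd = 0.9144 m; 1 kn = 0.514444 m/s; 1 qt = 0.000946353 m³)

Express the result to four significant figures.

22.41 kn → 11.5287 m/s
0.08050 day → 6955.2 s
d = v × t = 11.5287 × 6955.2 = 80184.4 m
2.107×10⁴ yd/L → 1.92664×10⁷ m/m³
V = d / (distance per unit fuel) = 80184.4 / 1.92664×10⁷ = 0.00416188 m³
In qt: 0.00416188 / 0.000946353 = 4.39781 qt

4.398 qt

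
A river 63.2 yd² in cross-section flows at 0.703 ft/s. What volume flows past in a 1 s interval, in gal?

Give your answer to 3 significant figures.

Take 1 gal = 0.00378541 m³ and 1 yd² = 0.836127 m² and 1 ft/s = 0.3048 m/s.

0.703 ft/s × 0.3048 = 0.214274 m/s
63.2 yd² × 0.836127 = 52.8432 m²
V = v × A × t = 0.214274 m/s × 52.8432 m² × 1 s = 11.3229 m³
11.3229 m³ ÷ (0.00378541 m³/gal) = 2991.2 gal

2990 gal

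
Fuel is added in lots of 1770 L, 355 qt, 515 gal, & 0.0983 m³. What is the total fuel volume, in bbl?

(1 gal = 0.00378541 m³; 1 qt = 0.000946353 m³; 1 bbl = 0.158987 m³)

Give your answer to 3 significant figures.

1770 L × 0.001 = 1.77 m³
355 qt × 0.000946353 = 0.335955 m³
515 gal × 0.00378541 = 1.94949 m³
0.0983 m³ (already m³)
Combined: 1.77 + 0.335955 + 1.94949 + 0.0983 = 4.15374 m³
In bbl: 4.15374 / 0.158987 = 26.1263 bbl

26.1 bbl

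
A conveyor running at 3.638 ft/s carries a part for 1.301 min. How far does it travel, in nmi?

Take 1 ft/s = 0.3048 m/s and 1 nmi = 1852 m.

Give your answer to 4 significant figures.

0.04674 nmi

3.638 ft/s × 0.3048 → 1.10886 m/s
1.301 min × 60 → 78.06 s
d = v × t = 1.10886 m/s × 78.06 s = 86.5576 m
86.5576 m ÷ (1852 m/nmi) = 0.0467374 nmi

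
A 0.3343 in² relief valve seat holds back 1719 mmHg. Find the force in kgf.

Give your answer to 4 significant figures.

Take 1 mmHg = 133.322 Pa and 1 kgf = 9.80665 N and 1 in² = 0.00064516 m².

5.040 kgf

1719 mmHg × 133.322 = 229181 Pa
0.3343 in² × 0.00064516 = 2.15677×10⁻⁴ m²
F = P × A = 229181 Pa × 2.15677×10⁻⁴ m² = 49.4291 N
49.4291 N ÷ (9.80665 N/kgf) = 5.04037 kgf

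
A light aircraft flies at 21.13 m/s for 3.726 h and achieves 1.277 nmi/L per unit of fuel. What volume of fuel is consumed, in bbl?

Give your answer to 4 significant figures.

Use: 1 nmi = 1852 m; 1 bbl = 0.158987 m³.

3.726 h → 13413.6 s
d = v × t = 21.13 × 13413.6 = 283429 m
1.277 nmi/L → 2.365×10⁶ m/m³
V = d / (distance per unit fuel) = 283429 / 2.365×10⁶ = 0.119843 m³
In bbl: 0.119843 / 0.158987 = 0.753791 bbl

0.7538 bbl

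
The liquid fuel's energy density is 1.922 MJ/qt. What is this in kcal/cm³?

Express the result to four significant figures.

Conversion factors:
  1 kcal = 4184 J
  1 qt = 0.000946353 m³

1.922 MJ/qt × 1000000 J/MJ ÷ 0.000946353 m³/qt = 2.03095×10⁹ J/m³
2.03095×10⁹ J/m³ ÷ 4184 J/kcal × 10⁻⁶ m³/cm³ = 0.485409 kcal/cm³

0.4854 kcal/cm³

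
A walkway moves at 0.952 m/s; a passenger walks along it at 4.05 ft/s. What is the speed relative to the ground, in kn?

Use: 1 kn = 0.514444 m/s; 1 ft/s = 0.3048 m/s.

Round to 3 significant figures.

4.25 kn

0.952 m/s (already m/s)
4.05 ft/s × 0.3048 → 1.23444 m/s
Total: 0.952 + 1.23444 = 2.18644 m/s
In kn: 2.18644 / 0.514444 = 4.2501 kn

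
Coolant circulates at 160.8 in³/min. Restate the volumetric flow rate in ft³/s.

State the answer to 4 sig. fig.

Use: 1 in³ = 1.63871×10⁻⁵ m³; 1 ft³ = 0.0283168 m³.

0.001551 ft³/s

160.8 in³/min × 1.63871×10⁻⁵ m³/in³ ÷ 60 s/min = 4.39174×10⁻⁵ m³/s
4.39174×10⁻⁵ m³/s ÷ 0.0283168 m³/ft³ = 0.00155093 ft³/s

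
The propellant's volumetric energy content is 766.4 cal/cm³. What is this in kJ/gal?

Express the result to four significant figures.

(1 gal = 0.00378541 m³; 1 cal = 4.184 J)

1.214×10⁴ kJ/gal

766.4 cal/cm³ × 4.184 J/cal ÷ 10⁻⁶ m³/cm³ = 3.20662×10⁹ J/m³
3.20662×10⁹ J/m³ ÷ 1000 J/kJ × 0.00378541 m³/gal = 12138.4 kJ/gal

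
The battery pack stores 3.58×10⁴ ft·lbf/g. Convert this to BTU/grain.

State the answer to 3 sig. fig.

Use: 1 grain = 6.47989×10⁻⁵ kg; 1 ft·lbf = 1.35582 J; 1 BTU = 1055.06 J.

3.58×10⁴ ft·lbf/g × 1.35582 J/ft·lbf ÷ 0.001 kg/g = 4.85384×10⁷ J/kg
4.85384×10⁷ J/kg ÷ 1055.06 J/BTU × 6.47989×10⁻⁵ kg/grain = 2.9811 BTU/grain

2.98 BTU/grain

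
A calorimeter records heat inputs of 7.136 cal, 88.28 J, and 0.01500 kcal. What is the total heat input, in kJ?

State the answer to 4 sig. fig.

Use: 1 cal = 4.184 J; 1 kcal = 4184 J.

0.1809 kJ

7.136 cal × 4.184 = 29.857 J
88.28 J (already J)
0.01500 kcal × 4184 = 62.76 J
Combined: 29.857 + 88.28 + 62.76 = 180.897 J
In kJ: 180.897 / 1000 = 0.180897 kJ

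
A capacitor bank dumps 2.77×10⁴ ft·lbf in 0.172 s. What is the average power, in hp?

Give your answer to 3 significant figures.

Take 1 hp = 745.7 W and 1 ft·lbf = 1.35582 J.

2.77×10⁴ ft·lbf × 1.35582 = 37556.2 J
P = E / t = 37556.2 J / 0.172 s = 218350 W
218350 W ÷ (745.7 W/hp) = 292.812 hp

293 hp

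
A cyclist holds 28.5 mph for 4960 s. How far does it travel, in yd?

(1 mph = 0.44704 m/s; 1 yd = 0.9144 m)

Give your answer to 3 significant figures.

28.5 mph × 0.44704 = 12.7406 m/s
d = v × t = 12.7406 m/s × 4960 s = 63193.4 m
63193.4 m ÷ (0.9144 m/yd) = 69109.1 yd

6.91×10⁴ yd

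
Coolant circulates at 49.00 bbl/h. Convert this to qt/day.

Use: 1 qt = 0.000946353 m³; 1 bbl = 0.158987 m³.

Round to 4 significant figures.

49.00 bbl/h × 0.158987 m³/bbl ÷ 3600 s/h = 0.00216399 m³/s
0.00216399 m³/s ÷ 0.000946353 m³/qt × 86400 s/day = 197568 qt/day

1.976×10⁵ qt/day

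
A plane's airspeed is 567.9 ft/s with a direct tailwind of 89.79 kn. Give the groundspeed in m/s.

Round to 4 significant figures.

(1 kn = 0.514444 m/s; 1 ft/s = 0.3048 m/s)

219.3 m/s

567.9 ft/s × 0.3048 → 173.096 m/s
89.79 kn × 0.514444 → 46.1919 m/s
Total: 173.096 + 46.1919 = 219.288 m/s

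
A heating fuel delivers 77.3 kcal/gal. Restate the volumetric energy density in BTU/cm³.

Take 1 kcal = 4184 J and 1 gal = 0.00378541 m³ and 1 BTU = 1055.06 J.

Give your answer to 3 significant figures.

0.0810 BTU/cm³

77.3 kcal/gal × 4184 J/kcal ÷ 0.00378541 m³/gal = 8.54394×10⁷ J/m³
8.54394×10⁷ J/m³ ÷ 1055.06 J/BTU × 10⁻⁶ m³/cm³ = 0.0809806 BTU/cm³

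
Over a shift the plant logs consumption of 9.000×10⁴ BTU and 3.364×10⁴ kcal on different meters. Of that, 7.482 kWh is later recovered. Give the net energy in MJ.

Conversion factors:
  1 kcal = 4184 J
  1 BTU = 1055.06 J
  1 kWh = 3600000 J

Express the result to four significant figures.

208.8 MJ

9.000×10⁴ BTU × 1055.06 = 9.49554×10⁷ J
3.364×10⁴ kcal × 4184 = 1.4075×10⁸ J
7.482 kWh × 3600000 = 2.69352×10⁷ J
Net: 9.49554×10⁷ + 1.4075×10⁸ − 2.69352×10⁷ = 2.0877×10⁸ J
In MJ: 2.0877×10⁸ / 1000000 = 208.77 MJ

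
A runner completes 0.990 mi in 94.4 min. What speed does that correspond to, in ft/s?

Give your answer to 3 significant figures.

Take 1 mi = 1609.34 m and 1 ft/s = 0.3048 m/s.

0.923 ft/s

0.990 mi × 1609.34 → 1593.25 m
94.4 min × 60 → 5664 s
v = d / t = 1593.25 m / 5664 s = 0.281294 m/s
0.281294 m/s ÷ (0.3048 m/s/ft/s) = 0.922881 ft/s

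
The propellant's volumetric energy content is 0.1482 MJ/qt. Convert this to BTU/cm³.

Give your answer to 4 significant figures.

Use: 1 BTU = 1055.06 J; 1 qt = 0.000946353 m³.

0.1484 BTU/cm³

0.1482 MJ/qt × 1000000 J/MJ ÷ 0.000946353 m³/qt = 1.56601×10⁸ J/m³
1.56601×10⁸ J/m³ ÷ 1055.06 J/BTU × 10⁻⁶ m³/cm³ = 0.148429 BTU/cm³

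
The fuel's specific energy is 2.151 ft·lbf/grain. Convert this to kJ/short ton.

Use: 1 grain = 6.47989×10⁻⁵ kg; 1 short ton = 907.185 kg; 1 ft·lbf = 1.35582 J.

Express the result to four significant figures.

2.151 ft·lbf/grain × 1.35582 J/ft·lbf ÷ 6.47989×10⁻⁵ kg/grain = 45006.5 J/kg
45006.5 J/kg ÷ 1000 J/kJ × 907.185 kg/short ton = 40829.2 kJ/short ton

4.083×10⁴ kJ/short ton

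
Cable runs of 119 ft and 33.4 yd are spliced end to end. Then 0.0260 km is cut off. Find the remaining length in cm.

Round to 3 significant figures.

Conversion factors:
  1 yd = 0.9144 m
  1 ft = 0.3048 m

119 ft × 0.3048 → 36.2712 m
33.4 yd × 0.9144 → 30.541 m
0.0260 km × 1000 → 26 m
Result: 36.2712 + 30.541 − 26 = 40.8122 m
In cm: 40.8122 / 0.01 = 4081.22 cm

4080 cm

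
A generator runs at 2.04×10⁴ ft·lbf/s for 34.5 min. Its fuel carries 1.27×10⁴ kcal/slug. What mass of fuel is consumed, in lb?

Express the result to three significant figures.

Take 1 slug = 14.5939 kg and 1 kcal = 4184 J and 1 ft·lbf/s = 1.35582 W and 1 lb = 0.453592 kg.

2.04×10⁴ ft·lbf/s → 27658.7 W
34.5 min → 2070 s
E = P × t = 27658.7 × 2070 = 5.72535×10⁷ J
1.27×10⁴ kcal/slug → 3.64103×10⁶ J/kg
m = E / e_s = 5.72535×10⁷ / 3.64103×10⁶ = 15.7245 kg
In lb: 15.7245 / 0.453592 = 34.6666 lb

34.7 lb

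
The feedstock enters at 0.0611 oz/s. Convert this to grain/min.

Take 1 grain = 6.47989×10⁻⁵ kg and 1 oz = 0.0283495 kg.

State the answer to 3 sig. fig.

0.0611 oz/s × 0.0283495 kg/oz = 0.00173215 kg/s
0.00173215 kg/s ÷ 6.47989×10⁻⁵ kg/grain × 60 s/min = 1603.87 grain/min

1600 grain/min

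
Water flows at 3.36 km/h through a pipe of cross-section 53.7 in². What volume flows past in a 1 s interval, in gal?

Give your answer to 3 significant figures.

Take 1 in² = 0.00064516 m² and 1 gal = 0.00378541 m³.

8.54 gal

3.36 km/h × (1/3.6) = 0.933333 m/s
53.7 in² × 0.00064516 = 0.0346451 m²
V = v × A × t = 0.933333 m/s × 0.0346451 m² × 1 s = 0.0323354 m³
0.0323354 m³ ÷ (0.00378541 m³/gal) = 8.54211 gal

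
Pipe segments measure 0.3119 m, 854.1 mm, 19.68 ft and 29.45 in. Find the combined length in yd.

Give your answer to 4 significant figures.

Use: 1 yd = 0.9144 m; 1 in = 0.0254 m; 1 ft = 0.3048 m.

8.653 yd

0.3119 m (already m)
854.1 mm × 0.001 = 0.8541 m
19.68 ft × 0.3048 = 5.99846 m
29.45 in × 0.0254 = 0.74803 m
Combined: 0.3119 + 0.8541 + 5.99846 + 0.74803 = 7.91249 m
In yd: 7.91249 / 0.9144 = 8.6532 yd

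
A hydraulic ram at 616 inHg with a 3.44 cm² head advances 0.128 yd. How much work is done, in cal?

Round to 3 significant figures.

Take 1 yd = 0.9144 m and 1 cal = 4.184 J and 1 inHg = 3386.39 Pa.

20.1 cal

616 inHg → 2.08602×10⁶ Pa
3.44 cm² → 3.44×10⁻⁴ m²
F = P × A = 2.08602×10⁶ × 3.44×10⁻⁴ = 717.591 N
0.128 yd → 0.117043 m
W = F × d = 717.591 × 0.117043 = 83.989 J
In cal: 83.989 / 4.184 = 20.0739 cal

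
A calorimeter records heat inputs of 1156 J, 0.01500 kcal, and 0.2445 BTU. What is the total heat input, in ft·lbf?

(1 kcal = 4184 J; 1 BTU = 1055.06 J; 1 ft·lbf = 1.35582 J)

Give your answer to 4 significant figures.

1089 ft·lbf

1156 J (already J)
0.01500 kcal × 4184 → 62.76 J
0.2445 BTU × 1055.06 → 257.962 J
Total: 1156 + 62.76 + 257.962 = 1476.72 J
In ft·lbf: 1476.72 / 1.35582 = 1089.17 ft·lbf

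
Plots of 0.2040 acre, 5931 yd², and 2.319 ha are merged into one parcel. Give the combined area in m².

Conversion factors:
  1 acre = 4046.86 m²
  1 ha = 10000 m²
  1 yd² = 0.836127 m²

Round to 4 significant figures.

0.2040 acre × 4046.86 → 825.559 m²
5931 yd² × 0.836127 → 4959.07 m²
2.319 ha × 10000 → 23190 m²
Combined: 825.559 + 4959.07 + 23190 = 28974.6 m²

2.897×10⁴ m²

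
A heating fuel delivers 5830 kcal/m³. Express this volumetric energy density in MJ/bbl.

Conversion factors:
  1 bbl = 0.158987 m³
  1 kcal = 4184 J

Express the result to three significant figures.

5830 kcal/m³ × 4184 J/kcal = 2.43927×10⁷ J/m³
2.43927×10⁷ J/m³ ÷ 1000000 J/MJ × 0.158987 m³/bbl = 3.87812 MJ/bbl

3.88 MJ/bbl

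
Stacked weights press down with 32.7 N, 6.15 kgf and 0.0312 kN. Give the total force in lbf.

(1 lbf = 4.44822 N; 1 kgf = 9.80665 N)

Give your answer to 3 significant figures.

32.7 N (already N)
6.15 kgf × 9.80665 = 60.3109 N
0.0312 kN × 1000 = 31.2 N
Sum: 32.7 + 60.3109 + 31.2 = 124.211 N
In lbf: 124.211 / 4.44822 = 27.9238 lbf

27.9 lbf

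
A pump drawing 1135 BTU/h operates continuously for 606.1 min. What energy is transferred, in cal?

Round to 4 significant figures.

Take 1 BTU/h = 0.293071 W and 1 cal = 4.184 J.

2.891×10⁶ cal

1135 BTU/h × 0.293071 = 332.636 W
606.1 min × 60 = 36366 s
E = P × t = 332.636 W × 36366 s = 1.20966×10⁷ J
1.20966×10⁷ J ÷ (4.184 J/cal) = 2.89116×10⁶ cal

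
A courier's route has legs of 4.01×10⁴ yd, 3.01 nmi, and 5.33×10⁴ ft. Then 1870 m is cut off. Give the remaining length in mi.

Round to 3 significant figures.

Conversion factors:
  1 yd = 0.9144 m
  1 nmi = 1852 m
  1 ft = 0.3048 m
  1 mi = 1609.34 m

4.01×10⁴ yd × 0.9144 = 36667.4 m
3.01 nmi × 1852 = 5574.52 m
5.33×10⁴ ft × 0.3048 = 16245.8 m
1870 m (already m)
Sum: 36667.4 + 5574.52 + 16245.8 − 1870 = 56617.7 m
In mi: 56617.7 / 1609.34 = 35.1807 mi

35.2 mi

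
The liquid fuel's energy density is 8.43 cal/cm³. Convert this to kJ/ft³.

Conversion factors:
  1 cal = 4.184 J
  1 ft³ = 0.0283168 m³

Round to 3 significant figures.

999 kJ/ft³

8.43 cal/cm³ × 4.184 J/cal ÷ 10⁻⁶ m³/cm³ = 3.52711×10⁷ J/m³
3.52711×10⁷ J/m³ ÷ 1000 J/kJ × 0.0283168 m³/ft³ = 998.765 kJ/ft³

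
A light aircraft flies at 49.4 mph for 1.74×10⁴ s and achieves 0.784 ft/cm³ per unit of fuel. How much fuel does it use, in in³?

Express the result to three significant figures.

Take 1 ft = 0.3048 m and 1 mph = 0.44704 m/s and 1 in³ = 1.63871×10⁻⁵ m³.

9.81×10⁴ in³

49.4 mph → 22.0838 m/s
d = v × t = 22.0838 × 17400 = 384258 m
0.784 ft/cm³ → 238963 m/m³
V = d / (distance per unit fuel) = 384258 / 238963 = 1.60802 m³
In in³: 1.60802 / 1.63871×10⁻⁵ = 98127.2 in³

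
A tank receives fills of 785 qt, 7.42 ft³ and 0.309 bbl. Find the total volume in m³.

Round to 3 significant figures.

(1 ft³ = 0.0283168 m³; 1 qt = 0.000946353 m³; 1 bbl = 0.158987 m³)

1.00 m³

785 qt × 0.000946353 → 0.742887 m³
7.42 ft³ × 0.0283168 → 0.210111 m³
0.309 bbl × 0.158987 → 0.049127 m³
Sum: 0.742887 + 0.210111 + 0.049127 = 1.00212 m³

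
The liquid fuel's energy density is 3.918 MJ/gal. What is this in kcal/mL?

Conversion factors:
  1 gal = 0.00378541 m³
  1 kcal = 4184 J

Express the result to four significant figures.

0.2474 kcal/mL

3.918 MJ/gal × 1000000 J/MJ ÷ 0.00378541 m³/gal = 1.03503×10⁹ J/m³
1.03503×10⁹ J/m³ ÷ 4184 J/kcal × 10⁻⁶ m³/mL = 0.247378 kcal/mL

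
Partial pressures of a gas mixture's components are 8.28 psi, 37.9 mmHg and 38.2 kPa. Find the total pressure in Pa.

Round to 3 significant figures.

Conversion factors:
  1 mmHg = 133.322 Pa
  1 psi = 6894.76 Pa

1.00×10⁵ Pa

8.28 psi × 6894.76 → 57088.6 Pa
37.9 mmHg × 133.322 → 5052.9 Pa
38.2 kPa × 1000 → 38200 Pa
Total: 57088.6 + 5052.9 + 38200 = 100342 Pa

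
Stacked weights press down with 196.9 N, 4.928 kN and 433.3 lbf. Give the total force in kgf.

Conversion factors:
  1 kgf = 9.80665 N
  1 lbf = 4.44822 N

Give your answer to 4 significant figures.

719.1 kgf

196.9 N (already N)
4.928 kN × 1000 = 4928 N
433.3 lbf × 4.44822 = 1927.41 N
Sum: 196.9 + 4928 + 1927.41 = 7052.31 N
In kgf: 7052.31 / 9.80665 = 719.135 kgf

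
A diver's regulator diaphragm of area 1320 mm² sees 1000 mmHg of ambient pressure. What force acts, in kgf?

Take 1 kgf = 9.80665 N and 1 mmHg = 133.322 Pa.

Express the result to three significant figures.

1000 mmHg × 133.322 = 133322 Pa
1320 mm² × 10⁻⁶ = 0.00132 m²
F = P × A = 133322 Pa × 0.00132 m² = 175.985 N
175.985 N ÷ (9.80665 N/kgf) = 17.9455 kgf

17.9 kgf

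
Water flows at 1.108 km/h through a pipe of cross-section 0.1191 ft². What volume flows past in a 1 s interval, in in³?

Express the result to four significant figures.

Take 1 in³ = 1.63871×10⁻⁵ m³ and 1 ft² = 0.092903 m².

1.108 km/h × (1/3.6) → 0.307778 m/s
0.1191 ft² × 0.092903 → 0.0110647 m²
V = v × A × t = 0.307778 m/s × 0.0110647 m² × 1 s = 0.00340547 m³
0.00340547 m³ ÷ (1.63871×10⁻⁵ m³/in³) = 207.814 in³

207.8 in³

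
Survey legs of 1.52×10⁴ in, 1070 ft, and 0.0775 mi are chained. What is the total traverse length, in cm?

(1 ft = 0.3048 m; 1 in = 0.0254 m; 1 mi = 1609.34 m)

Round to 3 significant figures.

1.52×10⁴ in × 0.0254 → 386.08 m
1070 ft × 0.3048 → 326.136 m
0.0775 mi × 1609.34 → 124.724 m
Sum: 386.08 + 326.136 + 124.724 = 836.94 m
In cm: 836.94 / 0.01 = 83694 cm

8.37×10⁴ cm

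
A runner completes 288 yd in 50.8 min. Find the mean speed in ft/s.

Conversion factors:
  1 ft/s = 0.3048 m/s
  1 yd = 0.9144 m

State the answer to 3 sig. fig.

0.283 ft/s

288 yd × 0.9144 = 263.347 m
50.8 min × 60 = 3048 s
v = d / t = 263.347 m / 3048 s = 0.0863999 m/s
0.0863999 m/s ÷ (0.3048 m/s/ft/s) = 0.283464 ft/s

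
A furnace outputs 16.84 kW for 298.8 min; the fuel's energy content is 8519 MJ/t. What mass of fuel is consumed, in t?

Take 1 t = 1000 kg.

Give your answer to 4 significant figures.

0.03544 t

16.84 kW → 16840 W
298.8 min → 17928 s
E = P × t = 16840 × 17928 = 3.01908×10⁸ J
8519 MJ/t → 8.519×10⁶ J/kg
m = E / e_s = 3.01908×10⁸ / 8.519×10⁶ = 35.4394 kg
In t: 35.4394 / 1000 = 0.0354394 t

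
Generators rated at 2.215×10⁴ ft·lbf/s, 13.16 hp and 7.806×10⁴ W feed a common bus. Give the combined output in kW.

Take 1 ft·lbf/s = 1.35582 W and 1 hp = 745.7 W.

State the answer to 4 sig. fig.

2.215×10⁴ ft·lbf/s × 1.35582 = 30031.4 W
13.16 hp × 745.7 = 9813.41 W
7.806×10⁴ W (already W)
Sum: 30031.4 + 9813.41 + 78060 = 117905 W
In kW: 117905 / 1000 = 117.905 kW

117.9 kW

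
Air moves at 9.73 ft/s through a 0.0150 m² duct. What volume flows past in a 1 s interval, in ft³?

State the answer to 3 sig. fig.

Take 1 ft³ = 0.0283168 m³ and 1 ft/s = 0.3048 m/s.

1.57 ft³

9.73 ft/s × 0.3048 → 2.9657 m/s
V = v × A × t = 2.9657 m/s × 0.015 m² × 1 s = 0.0444855 m³
0.0444855 m³ ÷ (0.0283168 m³/ft³) = 1.57099 ft³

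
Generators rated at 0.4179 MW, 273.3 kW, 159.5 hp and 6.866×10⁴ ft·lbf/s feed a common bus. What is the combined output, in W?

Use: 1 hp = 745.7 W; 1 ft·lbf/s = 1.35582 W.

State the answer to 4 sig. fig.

9.032×10⁵ W

0.4179 MW × 1000000 = 417900 W
273.3 kW × 1000 = 273300 W
159.5 hp × 745.7 = 118939 W
6.866×10⁴ ft·lbf/s × 1.35582 = 93090.6 W
Sum: 417900 + 273300 + 118939 + 93090.6 = 903230 W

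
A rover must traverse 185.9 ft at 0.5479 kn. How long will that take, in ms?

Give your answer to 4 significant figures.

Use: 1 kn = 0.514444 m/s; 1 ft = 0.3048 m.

185.9 ft × 0.3048 → 56.6623 m
0.5479 kn × 0.514444 → 0.281864 m/s
t = d / v = 56.6623 m / 0.281864 m/s = 201.027 s
201.027 s ÷ (0.001 s/ms) = 201027 ms

2.010×10⁵ ms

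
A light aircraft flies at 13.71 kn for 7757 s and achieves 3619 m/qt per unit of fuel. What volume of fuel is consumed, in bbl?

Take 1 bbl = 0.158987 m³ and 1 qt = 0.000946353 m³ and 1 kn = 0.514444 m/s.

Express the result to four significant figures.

13.71 kn → 7.05303 m/s
d = v × t = 7.05303 × 7757 = 54710.4 m
3619 m/qt → 3.82415×10⁶ m/m³
V = d / (distance per unit fuel) = 54710.4 / 3.82415×10⁶ = 0.0143066 m³
In bbl: 0.0143066 / 0.158987 = 0.089986 bbl

0.08999 bbl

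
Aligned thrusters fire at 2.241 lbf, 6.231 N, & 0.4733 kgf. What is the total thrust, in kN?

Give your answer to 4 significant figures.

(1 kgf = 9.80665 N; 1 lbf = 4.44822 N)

2.241 lbf × 4.44822 → 9.96846 N
6.231 N (already N)
0.4733 kgf × 9.80665 → 4.64149 N
Combined: 9.96846 + 6.231 + 4.64149 = 20.841 N
In kN: 20.841 / 1000 = 0.020841 kN

0.02084 kN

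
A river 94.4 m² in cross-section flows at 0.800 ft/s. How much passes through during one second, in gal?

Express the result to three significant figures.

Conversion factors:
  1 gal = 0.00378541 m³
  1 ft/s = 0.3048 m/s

0.800 ft/s × 0.3048 → 0.24384 m/s
V = v × A × t = 0.24384 m/s × 94.4 m² × 1 s = 23.0185 m³
23.0185 m³ ÷ (0.00378541 m³/gal) = 6080.85 gal

6080 gal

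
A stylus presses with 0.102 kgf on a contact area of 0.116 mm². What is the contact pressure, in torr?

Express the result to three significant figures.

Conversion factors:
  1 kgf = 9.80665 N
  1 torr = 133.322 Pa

6.47×10⁴ torr

0.102 kgf × 9.80665 = 1.00028 N
0.116 mm² × 10⁻⁶ = 1.16×10⁻⁷ m²
P = F / A = 1.00028 N / 1.16×10⁻⁷ m² = 8.6231×10⁶ Pa
8.6231×10⁶ Pa ÷ (133.322 Pa/torr) = 64678.7 torr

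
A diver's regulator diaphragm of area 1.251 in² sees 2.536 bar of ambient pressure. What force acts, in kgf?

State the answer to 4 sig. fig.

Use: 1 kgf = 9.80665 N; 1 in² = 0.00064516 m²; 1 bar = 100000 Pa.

20.87 kgf

2.536 bar × 100000 = 253600 Pa
1.251 in² × 0.00064516 = 8.07095×10⁻⁴ m²
F = P × A = 253600 Pa × 8.07095×10⁻⁴ m² = 204.679 N
204.679 N ÷ (9.80665 N/kgf) = 20.8714 kgf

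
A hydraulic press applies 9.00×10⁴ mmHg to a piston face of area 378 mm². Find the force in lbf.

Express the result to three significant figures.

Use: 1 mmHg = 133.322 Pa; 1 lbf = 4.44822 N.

1020 lbf

9.00×10⁴ mmHg × 133.322 → 1.1999×10⁷ Pa
378 mm² × 10⁻⁶ → 3.78×10⁻⁴ m²
F = P × A = 1.1999×10⁷ Pa × 3.78×10⁻⁴ m² = 4535.62 N
4535.62 N ÷ (4.44822 N/lbf) = 1019.65 lbf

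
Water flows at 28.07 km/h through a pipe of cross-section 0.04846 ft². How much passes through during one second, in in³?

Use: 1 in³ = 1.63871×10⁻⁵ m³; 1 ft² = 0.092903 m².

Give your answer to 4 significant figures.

28.07 km/h × (1/3.6) → 7.79722 m/s
0.04846 ft² × 0.092903 → 0.00450208 m²
V = v × A × t = 7.79722 m/s × 0.00450208 m² × 1 s = 0.0351037 m³
0.0351037 m³ ÷ (1.63871×10⁻⁵ m³/in³) = 2142.15 in³

2142 in³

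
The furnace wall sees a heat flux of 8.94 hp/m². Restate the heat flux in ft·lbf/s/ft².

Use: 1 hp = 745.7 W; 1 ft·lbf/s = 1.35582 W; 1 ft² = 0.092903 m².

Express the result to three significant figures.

8.94 hp/m² × 745.7 W/hp = 6666.56 W/m²
6666.56 W/m² ÷ 1.35582 W/ft·lbf/s × 0.092903 m²/ft² = 456.804 ft·lbf/s/ft²

457 ft·lbf/s/ft²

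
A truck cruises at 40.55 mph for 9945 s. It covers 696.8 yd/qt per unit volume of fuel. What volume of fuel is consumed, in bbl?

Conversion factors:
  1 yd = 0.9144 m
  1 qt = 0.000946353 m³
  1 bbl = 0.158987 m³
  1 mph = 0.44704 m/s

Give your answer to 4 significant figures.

40.55 mph → 18.1275 m/s
d = v × t = 18.1275 × 9945 = 180278 m
696.8 yd/qt → 673273 m/m³
V = d / (distance per unit fuel) = 180278 / 673273 = 0.267764 m³
In bbl: 0.267764 / 0.158987 = 1.68419 bbl

1.684 bbl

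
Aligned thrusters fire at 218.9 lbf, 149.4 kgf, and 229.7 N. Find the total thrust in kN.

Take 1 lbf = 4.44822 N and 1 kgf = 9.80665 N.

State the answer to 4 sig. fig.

218.9 lbf × 4.44822 → 973.715 N
149.4 kgf × 9.80665 → 1465.11 N
229.7 N (already N)
Total: 973.715 + 1465.11 + 229.7 = 2668.52 N
In kN: 2668.52 / 1000 = 2.66852 kN

2.669 kN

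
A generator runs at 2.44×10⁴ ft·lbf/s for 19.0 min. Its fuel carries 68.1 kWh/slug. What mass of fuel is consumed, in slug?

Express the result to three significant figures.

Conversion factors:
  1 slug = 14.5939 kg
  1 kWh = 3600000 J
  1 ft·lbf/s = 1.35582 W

2.44×10⁴ ft·lbf/s → 33082 W
19.0 min → 1140 s
E = P × t = 33082 × 1140 = 3.77135×10⁷ J
68.1 kWh/slug → 1.67988×10⁷ J/kg
m = E / e_s = 3.77135×10⁷ / 1.67988×10⁷ = 2.24501 kg
In slug: 2.24501 / 14.5939 = 0.153832 slug

0.154 slug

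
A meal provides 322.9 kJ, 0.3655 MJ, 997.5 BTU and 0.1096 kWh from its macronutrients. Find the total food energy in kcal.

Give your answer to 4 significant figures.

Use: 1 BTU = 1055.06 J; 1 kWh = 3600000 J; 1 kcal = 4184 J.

510.4 kcal

322.9 kJ × 1000 = 322900 J
0.3655 MJ × 1000000 = 365500 J
997.5 BTU × 1055.06 = 1.05242×10⁶ J
0.1096 kWh × 3600000 = 394560 J
Sum: 322900 + 365500 + 1.05242×10⁶ + 394560 = 2.13538×10⁶ J
In kcal: 2.13538×10⁶ / 4184 = 510.368 kcal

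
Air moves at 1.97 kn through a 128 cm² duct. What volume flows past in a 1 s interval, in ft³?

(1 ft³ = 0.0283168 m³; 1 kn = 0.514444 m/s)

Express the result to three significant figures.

0.458 ft³

1.97 kn × 0.514444 → 1.01345 m/s
128 cm² × 0.0001 → 0.0128 m²
V = v × A × t = 1.01345 m/s × 0.0128 m² × 1 s = 0.0129722 m³
0.0129722 m³ ÷ (0.0283168 m³/ft³) = 0.45811 ft³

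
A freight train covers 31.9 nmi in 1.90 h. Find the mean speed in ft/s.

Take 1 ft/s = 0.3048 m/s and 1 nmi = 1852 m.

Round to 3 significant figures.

31.9 nmi × 1852 = 59078.8 m
1.90 h × 3600 = 6840 s
v = d / t = 59078.8 m / 6840 s = 8.63725 m/s
8.63725 m/s ÷ (0.3048 m/s/ft/s) = 28.3374 ft/s

28.3 ft/s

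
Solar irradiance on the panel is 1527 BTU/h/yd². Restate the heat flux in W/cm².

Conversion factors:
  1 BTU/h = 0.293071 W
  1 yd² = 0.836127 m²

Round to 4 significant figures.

0.05352 W/cm²

1527 BTU/h/yd² × 0.293071 W/BTU/h ÷ 0.836127 m²/yd² = 535.229 W/m²
535.229 W/m² × 0.0001 m²/cm² = 0.0535229 W/cm²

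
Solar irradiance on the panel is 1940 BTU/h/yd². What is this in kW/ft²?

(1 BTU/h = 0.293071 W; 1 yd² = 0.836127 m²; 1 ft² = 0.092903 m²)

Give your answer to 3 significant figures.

0.0632 kW/ft²

1940 BTU/h/yd² × 0.293071 W/BTU/h ÷ 0.836127 m²/yd² = 679.99 W/m²
679.99 W/m² ÷ 1000 W/kW × 0.092903 m²/ft² = 0.0631731 kW/ft²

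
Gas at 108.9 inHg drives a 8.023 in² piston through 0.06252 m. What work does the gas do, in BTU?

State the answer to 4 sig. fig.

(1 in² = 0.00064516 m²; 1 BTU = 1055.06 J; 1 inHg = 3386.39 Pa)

0.1131 BTU

108.9 inHg → 368778 Pa
8.023 in² → 0.00517612 m²
F = P × A = 368778 × 0.00517612 = 1908.84 N
W = F × d = 1908.84 × 0.06252 = 119.341 J
In BTU: 119.341 / 1055.06 = 0.113113 BTU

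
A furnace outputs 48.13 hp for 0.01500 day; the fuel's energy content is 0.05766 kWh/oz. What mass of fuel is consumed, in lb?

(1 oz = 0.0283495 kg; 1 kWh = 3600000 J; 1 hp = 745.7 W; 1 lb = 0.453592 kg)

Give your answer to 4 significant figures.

48.13 hp → 35890.5 W
0.01500 day → 1296 s
E = P × t = 35890.5 × 1296 = 4.65141×10⁷ J
0.05766 kWh/oz → 7.32203×10⁶ J/kg
m = E / e_s = 4.65141×10⁷ / 7.32203×10⁶ = 6.35262 kg
In lb: 6.35262 / 0.453592 = 14.0051 lb

14.01 lb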